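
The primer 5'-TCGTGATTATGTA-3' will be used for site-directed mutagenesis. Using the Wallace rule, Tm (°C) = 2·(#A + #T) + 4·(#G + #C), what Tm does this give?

Scanning the sequence gives A=3, C=1, G=3, T=6.
AT pairs contribute 9, GC pairs contribute 4.
Tm = 4·4 + 2·9 = 16 + 18 = 34°C

34°C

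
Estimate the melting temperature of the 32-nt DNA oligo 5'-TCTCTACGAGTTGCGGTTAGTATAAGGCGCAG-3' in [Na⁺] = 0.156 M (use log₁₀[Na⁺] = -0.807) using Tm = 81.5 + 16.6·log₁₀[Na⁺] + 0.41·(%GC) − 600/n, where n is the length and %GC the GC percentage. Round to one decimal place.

69.9°C

Length n = 32. Base counts: A=7, C=6, T=9, G=10
G+C = 16, so %GC = 16/32 × 100 = 50%
Salt term: 16.6 × (-0.807) = -13.396
GC term: 0.41 × 50 = 20.5; length term: −600/32 = −18.75
Tm = 81.5 + (-13.396) + 20.5 − 18.75 = 69.854 → 69.9°C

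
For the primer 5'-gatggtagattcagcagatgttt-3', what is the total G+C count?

9

Scanning the sequence gives T=8, A=6, C=2, G=7.
G+C = 7 + 2 = 9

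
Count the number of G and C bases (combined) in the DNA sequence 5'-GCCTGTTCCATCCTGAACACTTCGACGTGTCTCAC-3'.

19

Counting bases: C=13, T=10, A=6, G=6
Total G or C: 6 + 13 = 19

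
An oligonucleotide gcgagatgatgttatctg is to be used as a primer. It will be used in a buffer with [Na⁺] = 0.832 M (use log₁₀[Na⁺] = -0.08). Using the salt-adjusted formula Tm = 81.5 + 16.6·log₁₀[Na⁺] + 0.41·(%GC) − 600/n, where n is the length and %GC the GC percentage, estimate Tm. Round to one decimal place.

65.1°C

Length n = 18. C=2, T=6, A=4, G=6
G+C = 8, so %GC = 8/18 × 100 = 44.444%
Salt term: 16.6 × (-0.08) = -1.328
GC term: 0.41 × 44.444 = 18.222; length term: −600/18 = −33.333
Tm = 81.5 + (-1.328) + 18.222 − 33.333 = 65.061 → 65.1°C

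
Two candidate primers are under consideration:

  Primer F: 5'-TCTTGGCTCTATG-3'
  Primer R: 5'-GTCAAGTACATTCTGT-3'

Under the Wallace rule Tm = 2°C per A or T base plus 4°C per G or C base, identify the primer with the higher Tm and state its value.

Primer F: A+T=7, G+C=6 → Tm = 2(7)+4(6) = 38°C
Primer R: A+T=10, G+C=6 → Tm = 2(10)+4(6) = 44°C
38°C vs 44°C → primer R is higher.

Primer R, 44°C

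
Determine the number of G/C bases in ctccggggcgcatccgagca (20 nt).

15

Base counts: C=8, A=3, G=7, T=2
G+C = 7 + 8 = 15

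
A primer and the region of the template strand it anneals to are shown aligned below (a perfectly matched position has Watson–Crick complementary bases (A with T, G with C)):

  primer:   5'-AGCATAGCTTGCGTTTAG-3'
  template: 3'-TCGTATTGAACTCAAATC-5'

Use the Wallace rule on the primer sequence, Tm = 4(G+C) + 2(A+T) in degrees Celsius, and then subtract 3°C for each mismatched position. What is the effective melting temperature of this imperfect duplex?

46°C

Primer base counts: A=4, T=6, G=5, C=3 → A+T=10, G+C=8
Perfect-match Tm = 2(10) + 4(8) = 20 + 32 = 52°C
Mismatches (positions where the bases are not complementary): 2 (at positions 7, 12)
Effective Tm = 52 − 2×3 = 52 − 6 = 46°C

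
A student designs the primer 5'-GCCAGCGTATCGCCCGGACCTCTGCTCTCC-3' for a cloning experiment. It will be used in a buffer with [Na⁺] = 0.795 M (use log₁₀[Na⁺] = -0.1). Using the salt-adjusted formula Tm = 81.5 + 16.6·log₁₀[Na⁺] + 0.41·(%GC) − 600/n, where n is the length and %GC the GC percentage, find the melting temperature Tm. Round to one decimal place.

Length n = 30. Scanning the sequence gives A=3, T=6, C=14, G=7.
G+C = 21, so %GC = 21/30 × 100 = 70%
Salt term: 16.6 × (-0.1) = -1.66
GC term: 0.41 × 70 = 28.7; length term: −600/30 = −20
Tm = 81.5 + (-1.66) + 28.7 − 20 = 88.54 → 88.5°C

88.5°C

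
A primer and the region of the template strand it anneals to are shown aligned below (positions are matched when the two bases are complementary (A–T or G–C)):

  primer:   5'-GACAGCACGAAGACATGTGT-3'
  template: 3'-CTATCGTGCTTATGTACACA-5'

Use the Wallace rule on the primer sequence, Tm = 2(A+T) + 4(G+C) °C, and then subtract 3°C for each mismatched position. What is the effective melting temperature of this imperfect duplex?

54°C

Primer base counts: A=7, T=3, G=6, C=4 → A+T=10, G+C=10
Perfect-match Tm = 2(10) + 4(10) = 20 + 40 = 60°C
Mismatches (positions where the bases are not complementary): 2 (at positions 3, 12)
Effective Tm = 60 − 2×3 = 60 − 6 = 54°C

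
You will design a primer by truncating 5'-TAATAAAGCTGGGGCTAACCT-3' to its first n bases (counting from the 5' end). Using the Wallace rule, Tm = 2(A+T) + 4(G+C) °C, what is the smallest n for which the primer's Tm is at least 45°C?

n = 16

First 15 bases: TAATAAAGCTGGGGC → Tm = 44°C (< 45°C)
First 16 bases: TAATAAAGCTGGGGCT → Tm = 46°C (≥ 45°C)
Each additional base adds 2°C (A/T) or 4°C (G/C), so Tm is non-decreasing in n; n = 16 is the first length to reach 45°C.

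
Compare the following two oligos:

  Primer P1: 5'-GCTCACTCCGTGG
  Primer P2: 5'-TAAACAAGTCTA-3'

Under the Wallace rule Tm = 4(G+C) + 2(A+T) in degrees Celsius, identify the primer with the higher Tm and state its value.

Primer P1, 44°C

Primer P1: A+T=4, G+C=9 → Tm = 2(4)+4(9) = 44°C
Primer P2: A+T=9, G+C=3 → Tm = 2(9)+4(3) = 30°C
44°C vs 30°C → primer P1 is higher.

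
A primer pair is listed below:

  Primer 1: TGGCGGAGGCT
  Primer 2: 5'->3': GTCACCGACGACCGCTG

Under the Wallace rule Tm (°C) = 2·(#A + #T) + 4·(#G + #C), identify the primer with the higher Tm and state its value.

Primer 2, 58°C

Primer 1: A+T=3, G+C=8 → Tm = 2(3)+4(8) = 38°C
Primer 2: A+T=5, G+C=12 → Tm = 2(5)+4(12) = 58°C
38°C vs 58°C → primer 2 is higher.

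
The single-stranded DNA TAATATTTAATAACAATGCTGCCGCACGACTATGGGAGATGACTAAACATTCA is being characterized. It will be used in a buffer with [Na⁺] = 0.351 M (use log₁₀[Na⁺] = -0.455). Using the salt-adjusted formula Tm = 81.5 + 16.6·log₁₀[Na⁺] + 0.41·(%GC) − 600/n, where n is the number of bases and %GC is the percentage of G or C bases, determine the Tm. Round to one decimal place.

Length n = 53. Scanning the sequence gives G=9, A=20, C=10, T=14.
G+C = 19, so %GC = 19/53 × 100 = 35.849%
Salt term: 16.6 × (-0.455) = -7.553
GC term: 0.41 × 35.849 = 14.698; length term: −600/53 = −11.321
Tm = 81.5 + (-7.553) + 14.698 − 11.321 = 77.324 → 77.3°C

77.3°C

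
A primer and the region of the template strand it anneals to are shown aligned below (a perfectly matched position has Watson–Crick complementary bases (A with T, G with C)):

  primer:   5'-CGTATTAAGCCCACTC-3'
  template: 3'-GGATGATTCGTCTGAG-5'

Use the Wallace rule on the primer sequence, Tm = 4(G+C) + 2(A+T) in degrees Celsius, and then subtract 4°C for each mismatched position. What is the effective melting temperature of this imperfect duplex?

32°C

Primer base counts: A=4, T=4, G=2, C=6 → A+T=8, G+C=8
Perfect-match Tm = 2(8) + 4(8) = 16 + 32 = 48°C
Mismatches (positions where the bases are not complementary): 4 (at positions 2, 5, 11, 12)
Effective Tm = 48 − 4×4 = 48 − 16 = 32°C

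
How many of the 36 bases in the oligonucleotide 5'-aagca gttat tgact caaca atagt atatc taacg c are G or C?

Base counts: C=7, G=5, T=10, A=14
G+C = 5 + 7 = 12

12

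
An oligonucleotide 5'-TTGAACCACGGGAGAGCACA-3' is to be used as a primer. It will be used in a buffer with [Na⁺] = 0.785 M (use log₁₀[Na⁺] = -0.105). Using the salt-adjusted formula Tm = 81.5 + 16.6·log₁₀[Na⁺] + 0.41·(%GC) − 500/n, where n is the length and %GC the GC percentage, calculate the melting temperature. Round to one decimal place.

Length n = 20. Scanning the sequence gives T=2, G=6, C=5, A=7.
G+C = 11, so %GC = 11/20 × 100 = 55%
Salt term: 16.6 × (-0.105) = -1.743
GC term: 0.41 × 55 = 22.55; length term: −500/20 = −25
Tm = 81.5 + (-1.743) + 22.55 − 25 = 77.307 → 77.3°C

77.3°C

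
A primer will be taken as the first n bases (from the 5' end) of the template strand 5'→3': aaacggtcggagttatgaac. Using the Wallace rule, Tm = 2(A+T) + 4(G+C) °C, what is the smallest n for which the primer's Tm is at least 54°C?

First 18 bases: AAACGGTCGGAGTTATGA → Tm = 52°C (< 54°C)
First 19 bases: AAACGGTCGGAGTTATGAA → Tm = 54°C (≥ 54°C)
Each additional base adds 2°C (A/T) or 4°C (G/C), so Tm is non-decreasing in n; n = 19 is the first length to reach 54°C.

n = 19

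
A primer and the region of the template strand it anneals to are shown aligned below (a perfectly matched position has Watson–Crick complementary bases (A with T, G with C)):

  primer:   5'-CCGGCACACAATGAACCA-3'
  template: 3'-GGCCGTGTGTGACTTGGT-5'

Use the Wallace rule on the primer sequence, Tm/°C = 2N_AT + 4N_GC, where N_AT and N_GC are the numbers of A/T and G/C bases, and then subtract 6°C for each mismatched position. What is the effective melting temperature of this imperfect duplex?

Primer base counts: A=7, T=1, G=3, C=7 → A+T=8, G+C=10
Perfect-match Tm = 2(8) + 4(10) = 16 + 40 = 56°C
Mismatches (positions where the bases are not complementary): 1 (at position 11)
Effective Tm = 56 − 1×6 = 56 − 6 = 50°C

50°C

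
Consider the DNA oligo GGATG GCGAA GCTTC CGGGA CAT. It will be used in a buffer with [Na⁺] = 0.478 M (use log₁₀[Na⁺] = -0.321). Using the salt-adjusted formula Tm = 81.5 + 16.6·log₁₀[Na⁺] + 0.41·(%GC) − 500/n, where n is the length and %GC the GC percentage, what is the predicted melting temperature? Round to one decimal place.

Length n = 23. Base counts: G=9, T=4, A=5, C=5
G+C = 14, so %GC = 14/23 × 100 = 60.87%
Salt term: 16.6 × (-0.321) = -5.329
GC term: 0.41 × 60.87 = 24.957; length term: −500/23 = −21.739
Tm = 81.5 + (-5.329) + 24.957 − 21.739 = 79.389 → 79.4°C

79.4°C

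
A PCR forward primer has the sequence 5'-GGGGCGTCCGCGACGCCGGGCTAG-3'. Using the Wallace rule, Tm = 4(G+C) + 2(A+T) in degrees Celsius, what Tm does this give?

C=8, G=12, A=2, T=2
A+T = 4, G+C = 20
Tm = 2(4) + 4(20) = 8 + 80 = 88°C

88°C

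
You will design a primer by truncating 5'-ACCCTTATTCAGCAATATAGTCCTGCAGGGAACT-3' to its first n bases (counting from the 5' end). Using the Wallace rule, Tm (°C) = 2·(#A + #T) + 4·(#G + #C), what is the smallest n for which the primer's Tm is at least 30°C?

n = 11

First 10 bases: ACCCTTATTC → Tm = 28°C (< 30°C)
First 11 bases: ACCCTTATTCA → Tm = 30°C (≥ 30°C)
Since every base adds ≥2°C, Tm only increases with n, so the threshold is first crossed at n = 11.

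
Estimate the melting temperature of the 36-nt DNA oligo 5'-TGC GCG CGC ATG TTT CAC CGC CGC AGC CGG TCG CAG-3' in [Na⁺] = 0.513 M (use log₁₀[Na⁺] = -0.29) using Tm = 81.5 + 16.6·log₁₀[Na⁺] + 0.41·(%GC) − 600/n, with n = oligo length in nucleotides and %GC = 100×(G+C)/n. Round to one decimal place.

89.6°C

Length n = 36. T=6, C=14, G=12, A=4
G+C = 26, so %GC = 26/36 × 100 = 72.222%
Salt term: 16.6 × (-0.29) = -4.814
GC term: 0.41 × 72.222 = 29.611; length term: −600/36 = −16.667
Tm = 81.5 + (-4.814) + 29.611 − 16.667 = 89.63 → 89.6°C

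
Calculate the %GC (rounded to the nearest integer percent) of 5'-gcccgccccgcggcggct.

94%

Counting bases: C=10, T=1, A=0, G=7
G+C = 7 + 10 = 17 out of 18 bases
%GC = 17/18 × 100 = 94.44% ≈ 94%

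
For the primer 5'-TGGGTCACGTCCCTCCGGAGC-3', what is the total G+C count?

15

Base counts: A=2, G=7, T=4, C=8
Total G or C: 7 + 8 = 15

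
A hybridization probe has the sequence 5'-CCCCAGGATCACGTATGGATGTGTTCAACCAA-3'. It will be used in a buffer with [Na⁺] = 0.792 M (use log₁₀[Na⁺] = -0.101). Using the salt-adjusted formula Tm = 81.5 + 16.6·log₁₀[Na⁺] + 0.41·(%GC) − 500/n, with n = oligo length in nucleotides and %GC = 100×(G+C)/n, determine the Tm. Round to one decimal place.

84.7°C

Length n = 32. Scanning the sequence gives G=7, T=7, C=9, A=9.
G+C = 16, so %GC = 16/32 × 100 = 50%
Salt term: 16.6 × (-0.101) = -1.677
GC term: 0.41 × 50 = 20.5; length term: −500/32 = −15.625
Tm = 81.5 + (-1.677) + 20.5 − 15.625 = 84.698 → 84.7°C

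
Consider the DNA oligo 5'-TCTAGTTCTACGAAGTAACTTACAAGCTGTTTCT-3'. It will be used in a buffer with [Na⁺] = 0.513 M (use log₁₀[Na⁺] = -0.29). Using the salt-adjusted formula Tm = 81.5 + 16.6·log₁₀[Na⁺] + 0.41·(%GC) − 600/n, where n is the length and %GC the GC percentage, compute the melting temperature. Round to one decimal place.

73.5°C

Length n = 34. A=9, T=13, G=5, C=7
G+C = 12, so %GC = 12/34 × 100 = 35.294%
Salt term: 16.6 × (-0.29) = -4.814
GC term: 0.41 × 35.294 = 14.471; length term: −600/34 = −17.647
Tm = 81.5 + (-4.814) + 14.471 − 17.647 = 73.51 → 73.5°C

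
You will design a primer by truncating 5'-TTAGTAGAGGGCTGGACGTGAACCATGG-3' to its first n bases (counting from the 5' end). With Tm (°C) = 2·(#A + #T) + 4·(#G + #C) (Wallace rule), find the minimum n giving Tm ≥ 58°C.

n = 19

First 18 bases: TTAGTAGAGGGCTGGACG → Tm = 56°C (< 58°C)
First 19 bases: TTAGTAGAGGGCTGGACGT → Tm = 58°C (≥ 58°C)
Since every base adds ≥2°C, Tm only increases with n, so the threshold is first crossed at n = 19.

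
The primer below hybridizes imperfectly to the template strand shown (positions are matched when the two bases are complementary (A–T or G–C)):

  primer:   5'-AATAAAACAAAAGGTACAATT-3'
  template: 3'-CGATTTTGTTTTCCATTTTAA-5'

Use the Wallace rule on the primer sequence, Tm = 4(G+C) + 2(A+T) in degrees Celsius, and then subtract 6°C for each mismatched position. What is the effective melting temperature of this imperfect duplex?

32°C

Primer base counts: A=13, T=4, G=2, C=2 → A+T=17, G+C=4
Perfect-match Tm = 2(17) + 4(4) = 34 + 16 = 50°C
Mismatches (positions where the bases are not complementary): 3 (at positions 1, 2, 17)
Effective Tm = 50 − 3×6 = 50 − 18 = 32°C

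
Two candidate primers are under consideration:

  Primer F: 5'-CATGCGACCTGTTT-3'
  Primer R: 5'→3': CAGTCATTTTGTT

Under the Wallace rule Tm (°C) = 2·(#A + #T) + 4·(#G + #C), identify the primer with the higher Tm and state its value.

Primer F, 42°C

Primer F: A+T=7, G+C=7 → Tm = 2(7)+4(7) = 42°C
Primer R: A+T=9, G+C=4 → Tm = 2(9)+4(4) = 34°C
42°C vs 34°C → primer F is higher.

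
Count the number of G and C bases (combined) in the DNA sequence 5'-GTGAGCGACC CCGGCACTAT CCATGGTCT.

18

Counting bases: A=5, C=10, T=6, G=8
G+C = 8 + 10 = 18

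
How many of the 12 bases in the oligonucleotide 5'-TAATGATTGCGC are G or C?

5

Counting bases: G=3, A=3, T=4, C=2
G+C = 3 + 2 = 5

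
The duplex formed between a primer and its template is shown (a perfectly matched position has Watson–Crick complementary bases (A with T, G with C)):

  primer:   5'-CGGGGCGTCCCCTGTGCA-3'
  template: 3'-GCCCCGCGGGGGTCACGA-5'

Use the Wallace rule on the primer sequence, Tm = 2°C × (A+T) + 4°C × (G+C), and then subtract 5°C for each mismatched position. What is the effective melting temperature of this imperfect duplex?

49°C

Primer base counts: A=1, T=3, G=7, C=7 → A+T=4, G+C=14
Perfect-match Tm = 2(4) + 4(14) = 8 + 56 = 64°C
Mismatches (positions where the bases are not complementary): 3 (at positions 8, 13, 18)
Effective Tm = 64 − 3×5 = 64 − 15 = 49°C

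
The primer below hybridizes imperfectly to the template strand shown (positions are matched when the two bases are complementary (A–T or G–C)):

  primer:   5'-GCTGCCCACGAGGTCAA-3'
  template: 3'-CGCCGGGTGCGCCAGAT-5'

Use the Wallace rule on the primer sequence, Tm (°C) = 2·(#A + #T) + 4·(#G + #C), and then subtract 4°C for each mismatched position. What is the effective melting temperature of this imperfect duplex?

44°C

Primer base counts: A=4, T=2, G=5, C=6 → A+T=6, G+C=11
Perfect-match Tm = 2(6) + 4(11) = 12 + 44 = 56°C
Mismatches (positions where the bases are not complementary): 3 (at positions 3, 11, 16)
Effective Tm = 56 − 3×4 = 56 − 12 = 44°C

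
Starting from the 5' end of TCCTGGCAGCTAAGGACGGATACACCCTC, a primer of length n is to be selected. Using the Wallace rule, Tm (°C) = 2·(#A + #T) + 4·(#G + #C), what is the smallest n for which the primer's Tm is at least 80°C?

n = 26

First 25 bases: TCCTGGCAGCTAAGGACGGATACAC → Tm = 78°C (< 80°C)
First 26 bases: TCCTGGCAGCTAAGGACGGATACACC → Tm = 82°C (≥ 80°C)
Since every base adds ≥2°C, Tm only increases with n, so the threshold is first crossed at n = 26.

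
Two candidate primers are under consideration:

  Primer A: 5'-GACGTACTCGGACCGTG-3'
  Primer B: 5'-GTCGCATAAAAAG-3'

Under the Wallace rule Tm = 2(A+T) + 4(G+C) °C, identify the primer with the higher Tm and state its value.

Primer A: A+T=6, G+C=11 → Tm = 2(6)+4(11) = 56°C
Primer B: A+T=8, G+C=5 → Tm = 2(8)+4(5) = 36°C
56°C vs 36°C → primer A is higher.

Primer A, 56°C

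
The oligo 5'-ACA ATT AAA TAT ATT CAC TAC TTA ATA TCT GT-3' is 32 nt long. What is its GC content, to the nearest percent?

A=13, G=1, C=5, T=13
G+C = 1 + 5 = 6 out of 32 bases
%GC = 6/32 × 100 = 18.75% ≈ 19%

19%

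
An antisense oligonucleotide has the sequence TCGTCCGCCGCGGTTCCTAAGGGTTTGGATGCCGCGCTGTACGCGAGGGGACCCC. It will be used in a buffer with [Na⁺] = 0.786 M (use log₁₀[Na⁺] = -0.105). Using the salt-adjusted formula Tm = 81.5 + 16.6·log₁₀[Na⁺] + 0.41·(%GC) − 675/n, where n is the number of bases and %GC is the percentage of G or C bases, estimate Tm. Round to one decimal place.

95.8°C

Length n = 55. Base counts: G=20, A=6, C=18, T=11
G+C = 38, so %GC = 38/55 × 100 = 69.091%
Salt term: 16.6 × (-0.105) = -1.743
GC term: 0.41 × 69.091 = 28.327; length term: −675/55 = −12.273
Tm = 81.5 + (-1.743) + 28.327 − 12.273 = 95.811 → 95.8°C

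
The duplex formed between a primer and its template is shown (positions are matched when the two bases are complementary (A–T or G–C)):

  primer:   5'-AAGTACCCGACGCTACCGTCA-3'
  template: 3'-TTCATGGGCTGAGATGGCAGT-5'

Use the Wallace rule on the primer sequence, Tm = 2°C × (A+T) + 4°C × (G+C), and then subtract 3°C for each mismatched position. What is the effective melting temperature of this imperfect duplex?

Primer base counts: A=6, T=3, G=4, C=8 → A+T=9, G+C=12
Perfect-match Tm = 2(9) + 4(12) = 18 + 48 = 66°C
Mismatches (positions where the bases are not complementary): 1 (at position 12)
Effective Tm = 66 − 1×3 = 66 − 3 = 63°C

63°C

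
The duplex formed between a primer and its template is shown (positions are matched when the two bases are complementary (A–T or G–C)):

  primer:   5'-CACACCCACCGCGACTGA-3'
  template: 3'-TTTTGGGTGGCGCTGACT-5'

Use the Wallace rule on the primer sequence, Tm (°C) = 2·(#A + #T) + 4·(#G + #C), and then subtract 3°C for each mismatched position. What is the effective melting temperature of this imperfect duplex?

54°C

Primer base counts: A=5, T=1, G=3, C=9 → A+T=6, G+C=12
Perfect-match Tm = 2(6) + 4(12) = 12 + 48 = 60°C
Mismatches (positions where the bases are not complementary): 2 (at positions 1, 3)
Effective Tm = 60 − 2×3 = 60 − 6 = 54°C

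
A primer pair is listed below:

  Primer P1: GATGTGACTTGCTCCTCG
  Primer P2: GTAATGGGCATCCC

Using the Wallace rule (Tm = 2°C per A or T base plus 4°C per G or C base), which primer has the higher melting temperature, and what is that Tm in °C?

Primer P1, 56°C

Primer P1: A+T=8, G+C=10 → Tm = 2(8)+4(10) = 56°C
Primer P2: A+T=6, G+C=8 → Tm = 2(6)+4(8) = 44°C
56°C vs 44°C → primer P1 is higher.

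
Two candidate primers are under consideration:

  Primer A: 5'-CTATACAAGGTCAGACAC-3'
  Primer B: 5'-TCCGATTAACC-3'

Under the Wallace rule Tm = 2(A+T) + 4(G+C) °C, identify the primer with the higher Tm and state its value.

Primer A, 52°C

Primer A: A+T=10, G+C=8 → Tm = 2(10)+4(8) = 52°C
Primer B: A+T=6, G+C=5 → Tm = 2(6)+4(5) = 32°C
52°C vs 32°C → primer A is higher.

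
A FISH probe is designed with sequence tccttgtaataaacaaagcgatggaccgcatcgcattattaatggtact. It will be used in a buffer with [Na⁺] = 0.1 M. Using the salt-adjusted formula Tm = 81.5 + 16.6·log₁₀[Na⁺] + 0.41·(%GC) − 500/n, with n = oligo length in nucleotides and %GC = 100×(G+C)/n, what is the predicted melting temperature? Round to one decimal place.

70.6°C

Length n = 49. Scanning the sequence gives C=10, G=9, A=16, T=14.
G+C = 19, so %GC = 19/49 × 100 = 38.776%
Salt term: 16.6 × (-1) = -16.6
GC term: 0.41 × 38.776 = 15.898; length term: −500/49 = −10.204
Tm = 81.5 + (-16.6) + 15.898 − 10.204 = 70.594 → 70.6°C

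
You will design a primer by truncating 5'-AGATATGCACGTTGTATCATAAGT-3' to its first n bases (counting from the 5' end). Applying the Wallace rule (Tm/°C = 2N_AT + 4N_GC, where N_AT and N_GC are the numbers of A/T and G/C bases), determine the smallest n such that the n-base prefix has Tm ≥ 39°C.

First 13 bases: AGATATGCACGTT → Tm = 36°C (< 39°C)
First 14 bases: AGATATGCACGTTG → Tm = 40°C (≥ 39°C)
Each additional base adds 2°C (A/T) or 4°C (G/C), so Tm is non-decreasing in n; n = 14 is the first length to reach 39°C.

n = 14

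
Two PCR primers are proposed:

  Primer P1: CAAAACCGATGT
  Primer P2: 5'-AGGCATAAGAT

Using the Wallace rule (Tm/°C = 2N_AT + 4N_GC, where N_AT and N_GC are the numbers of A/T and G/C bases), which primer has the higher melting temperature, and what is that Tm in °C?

Primer P1, 34°C

Primer P1: A+T=7, G+C=5 → Tm = 2(7)+4(5) = 34°C
Primer P2: A+T=7, G+C=4 → Tm = 2(7)+4(4) = 30°C
34°C vs 30°C → primer P1 is higher.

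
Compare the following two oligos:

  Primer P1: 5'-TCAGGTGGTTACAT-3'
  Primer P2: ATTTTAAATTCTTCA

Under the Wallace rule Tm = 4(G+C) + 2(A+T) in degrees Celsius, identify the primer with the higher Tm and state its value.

Primer P1: A+T=8, G+C=6 → Tm = 2(8)+4(6) = 40°C
Primer P2: A+T=13, G+C=2 → Tm = 2(13)+4(2) = 34°C
40°C vs 34°C → primer P1 is higher.

Primer P1, 40°C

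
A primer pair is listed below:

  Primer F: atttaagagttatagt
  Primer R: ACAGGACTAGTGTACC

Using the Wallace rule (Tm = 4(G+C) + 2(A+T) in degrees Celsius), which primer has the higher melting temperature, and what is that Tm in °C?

Primer F: A+T=13, G+C=3 → Tm = 2(13)+4(3) = 38°C
Primer R: A+T=8, G+C=8 → Tm = 2(8)+4(8) = 48°C
38°C vs 48°C → primer R is higher.

Primer R, 48°C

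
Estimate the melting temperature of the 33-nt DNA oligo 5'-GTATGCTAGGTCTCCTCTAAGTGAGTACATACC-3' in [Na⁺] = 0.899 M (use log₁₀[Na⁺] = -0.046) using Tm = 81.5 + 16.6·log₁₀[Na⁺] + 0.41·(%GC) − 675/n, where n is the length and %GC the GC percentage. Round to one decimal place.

78.9°C

Length n = 33. C=8, A=8, T=10, G=7
G+C = 15, so %GC = 15/33 × 100 = 45.455%
Salt term: 16.6 × (-0.046) = -0.764
GC term: 0.41 × 45.455 = 18.637; length term: −675/33 = −20.455
Tm = 81.5 + (-0.764) + 18.637 − 20.455 = 78.918 → 78.9°C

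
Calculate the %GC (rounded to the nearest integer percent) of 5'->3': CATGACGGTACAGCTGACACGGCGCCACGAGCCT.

65%

Base counts: G=10, C=12, T=4, A=8
G+C = 10 + 12 = 22 out of 34 bases
%GC = 22/34 × 100 = 64.71% ≈ 65%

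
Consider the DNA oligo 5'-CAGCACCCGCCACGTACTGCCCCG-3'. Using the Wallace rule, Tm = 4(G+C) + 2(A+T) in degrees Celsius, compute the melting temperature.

84°C

Counting bases: C=13, A=4, T=2, G=5
AT pairs contribute 6, GC pairs contribute 18.
Tm = 2×6 + 4×18 = 84°C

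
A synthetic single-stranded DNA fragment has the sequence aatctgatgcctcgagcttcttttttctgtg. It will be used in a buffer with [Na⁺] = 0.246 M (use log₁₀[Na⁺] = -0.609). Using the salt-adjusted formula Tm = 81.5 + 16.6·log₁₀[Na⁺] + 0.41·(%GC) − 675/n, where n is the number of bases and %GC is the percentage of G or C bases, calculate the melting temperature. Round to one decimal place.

66.8°C

Length n = 31. Counting bases: C=7, T=14, A=4, G=6
G+C = 13, so %GC = 13/31 × 100 = 41.935%
Salt term: 16.6 × (-0.609) = -10.109
GC term: 0.41 × 41.935 = 17.193; length term: −675/31 = −21.774
Tm = 81.5 + (-10.109) + 17.193 − 21.774 = 66.81 → 66.8°C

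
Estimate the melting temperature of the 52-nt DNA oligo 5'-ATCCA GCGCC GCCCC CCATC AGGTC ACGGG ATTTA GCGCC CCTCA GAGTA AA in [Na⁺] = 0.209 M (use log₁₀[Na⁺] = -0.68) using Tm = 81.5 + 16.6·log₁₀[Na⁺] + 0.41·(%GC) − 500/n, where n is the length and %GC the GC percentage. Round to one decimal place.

85.8°C

Length n = 52. Base counts: G=12, A=12, C=20, T=8
G+C = 32, so %GC = 32/52 × 100 = 61.538%
Salt term: 16.6 × (-0.68) = -11.288
GC term: 0.41 × 61.538 = 25.231; length term: −500/52 = −9.615
Tm = 81.5 + (-11.288) + 25.231 − 9.615 = 85.828 → 85.8°C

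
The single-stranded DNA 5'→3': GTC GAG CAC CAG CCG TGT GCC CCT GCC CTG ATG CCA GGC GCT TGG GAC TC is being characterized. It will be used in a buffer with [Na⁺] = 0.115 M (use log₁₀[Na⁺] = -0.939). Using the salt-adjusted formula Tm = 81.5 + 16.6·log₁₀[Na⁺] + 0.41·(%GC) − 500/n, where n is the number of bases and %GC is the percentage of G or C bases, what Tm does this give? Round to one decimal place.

84.6°C

Length n = 50. Base counts: G=16, C=19, T=9, A=6
G+C = 35, so %GC = 35/50 × 100 = 70%
Salt term: 16.6 × (-0.939) = -15.587
GC term: 0.41 × 70 = 28.7; length term: −500/50 = −10
Tm = 81.5 + (-15.587) + 28.7 − 10 = 84.613 → 84.6°C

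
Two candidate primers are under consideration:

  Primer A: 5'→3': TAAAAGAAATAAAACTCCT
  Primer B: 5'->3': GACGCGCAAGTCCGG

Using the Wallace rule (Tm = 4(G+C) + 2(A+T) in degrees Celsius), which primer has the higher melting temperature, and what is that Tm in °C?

Primer A: A+T=15, G+C=4 → Tm = 2(15)+4(4) = 46°C
Primer B: A+T=4, G+C=11 → Tm = 2(4)+4(11) = 52°C
46°C vs 52°C → primer B is higher.

Primer B, 52°C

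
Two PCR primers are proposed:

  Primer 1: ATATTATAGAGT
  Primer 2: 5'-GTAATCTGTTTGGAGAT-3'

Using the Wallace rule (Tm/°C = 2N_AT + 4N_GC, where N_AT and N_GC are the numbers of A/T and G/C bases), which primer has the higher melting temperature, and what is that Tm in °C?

Primer 1: A+T=10, G+C=2 → Tm = 2(10)+4(2) = 28°C
Primer 2: A+T=11, G+C=6 → Tm = 2(11)+4(6) = 46°C
28°C vs 46°C → primer 2 is higher.

Primer 2, 46°C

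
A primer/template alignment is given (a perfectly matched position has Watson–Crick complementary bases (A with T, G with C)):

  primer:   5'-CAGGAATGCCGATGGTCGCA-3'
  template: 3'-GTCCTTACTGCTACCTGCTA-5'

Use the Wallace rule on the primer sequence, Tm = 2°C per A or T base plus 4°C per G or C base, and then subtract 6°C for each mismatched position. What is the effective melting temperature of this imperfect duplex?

40°C

Primer base counts: A=5, T=3, G=7, C=5 → A+T=8, G+C=12
Perfect-match Tm = 2(8) + 4(12) = 16 + 48 = 64°C
Mismatches (positions where the bases are not complementary): 4 (at positions 9, 16, 19, 20)
Effective Tm = 64 − 4×6 = 64 − 24 = 40°C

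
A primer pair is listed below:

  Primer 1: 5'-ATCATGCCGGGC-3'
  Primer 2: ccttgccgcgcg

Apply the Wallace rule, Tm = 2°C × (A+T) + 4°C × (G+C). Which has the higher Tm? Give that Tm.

Primer 2, 44°C

Primer 1: A+T=4, G+C=8 → Tm = 2(4)+4(8) = 40°C
Primer 2: A+T=2, G+C=10 → Tm = 2(2)+4(10) = 44°C
40°C vs 44°C → primer 2 is higher.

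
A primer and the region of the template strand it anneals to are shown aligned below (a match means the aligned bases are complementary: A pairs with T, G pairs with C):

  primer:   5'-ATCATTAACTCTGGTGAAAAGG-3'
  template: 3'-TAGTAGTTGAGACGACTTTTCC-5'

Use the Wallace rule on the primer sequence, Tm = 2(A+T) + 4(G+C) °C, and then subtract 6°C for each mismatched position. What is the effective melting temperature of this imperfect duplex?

Primer base counts: A=8, T=6, G=5, C=3 → A+T=14, G+C=8
Perfect-match Tm = 2(14) + 4(8) = 28 + 32 = 60°C
Mismatches (positions where the bases are not complementary): 2 (at positions 6, 14)
Effective Tm = 60 − 2×6 = 60 − 12 = 48°C

48°C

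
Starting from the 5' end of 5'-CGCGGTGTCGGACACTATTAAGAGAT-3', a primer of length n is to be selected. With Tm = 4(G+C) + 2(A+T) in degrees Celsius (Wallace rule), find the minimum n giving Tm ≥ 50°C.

n = 15

First 14 bases: CGCGGTGTCGGACA → Tm = 48°C (< 50°C)
First 15 bases: CGCGGTGTCGGACAC → Tm = 52°C (≥ 50°C)
Since every base adds ≥2°C, Tm only increases with n, so the threshold is first crossed at n = 15.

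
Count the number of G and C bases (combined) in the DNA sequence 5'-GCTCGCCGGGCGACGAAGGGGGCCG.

21

Base counts: T=1, A=3, G=13, C=8
G+C = 13 + 8 = 21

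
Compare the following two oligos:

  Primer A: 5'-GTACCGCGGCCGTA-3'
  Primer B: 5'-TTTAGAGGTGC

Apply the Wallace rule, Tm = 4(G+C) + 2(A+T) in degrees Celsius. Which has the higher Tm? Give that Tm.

Primer A, 48°C

Primer A: A+T=4, G+C=10 → Tm = 2(4)+4(10) = 48°C
Primer B: A+T=6, G+C=5 → Tm = 2(6)+4(5) = 32°C
48°C vs 32°C → primer A is higher.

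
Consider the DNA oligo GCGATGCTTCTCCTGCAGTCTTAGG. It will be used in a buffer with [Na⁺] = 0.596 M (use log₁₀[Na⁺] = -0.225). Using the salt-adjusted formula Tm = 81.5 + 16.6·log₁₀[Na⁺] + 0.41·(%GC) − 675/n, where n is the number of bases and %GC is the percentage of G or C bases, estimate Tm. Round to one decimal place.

73.7°C

Length n = 25. Counting bases: G=7, T=8, C=7, A=3
G+C = 14, so %GC = 14/25 × 100 = 56%
Salt term: 16.6 × (-0.225) = -3.735
GC term: 0.41 × 56 = 22.96; length term: −675/25 = −27
Tm = 81.5 + (-3.735) + 22.96 − 27 = 73.725 → 73.7°C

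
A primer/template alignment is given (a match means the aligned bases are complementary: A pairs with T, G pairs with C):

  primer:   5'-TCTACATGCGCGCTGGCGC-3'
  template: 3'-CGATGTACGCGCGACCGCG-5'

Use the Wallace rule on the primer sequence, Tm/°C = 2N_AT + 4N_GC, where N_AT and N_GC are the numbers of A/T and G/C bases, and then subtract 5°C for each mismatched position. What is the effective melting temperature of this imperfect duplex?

Primer base counts: A=2, T=4, G=6, C=7 → A+T=6, G+C=13
Perfect-match Tm = 2(6) + 4(13) = 12 + 52 = 64°C
Mismatches (positions where the bases are not complementary): 1 (at position 1)
Effective Tm = 64 − 1×5 = 64 − 5 = 59°C

59°C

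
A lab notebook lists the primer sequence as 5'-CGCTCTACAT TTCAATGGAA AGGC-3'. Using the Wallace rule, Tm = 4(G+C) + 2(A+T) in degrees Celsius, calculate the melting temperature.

Base counts: C=6, T=6, A=7, G=5
A+T = 13, G+C = 11
Tm = 2(13) + 4(11) = 26 + 44 = 70°C

70°C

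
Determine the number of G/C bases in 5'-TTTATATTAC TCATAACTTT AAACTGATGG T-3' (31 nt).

7

Scanning the sequence gives C=4, T=14, A=10, G=3.
Total G or C: 3 + 4 = 7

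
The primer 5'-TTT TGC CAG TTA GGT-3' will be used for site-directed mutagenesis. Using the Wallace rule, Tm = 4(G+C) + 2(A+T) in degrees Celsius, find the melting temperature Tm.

42°C

Counting bases: A=2, G=4, T=7, C=2
AT pairs contribute 9, GC pairs contribute 6.
Tm = 4·6 + 2·9 = 24 + 18 = 42°C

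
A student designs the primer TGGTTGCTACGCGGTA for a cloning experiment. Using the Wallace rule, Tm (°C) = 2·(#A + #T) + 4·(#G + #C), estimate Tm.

50°C

Scanning the sequence gives A=2, G=6, C=3, T=5.
A+T = 7, G+C = 9
Tm = 2×7 + 4×9 = 50°C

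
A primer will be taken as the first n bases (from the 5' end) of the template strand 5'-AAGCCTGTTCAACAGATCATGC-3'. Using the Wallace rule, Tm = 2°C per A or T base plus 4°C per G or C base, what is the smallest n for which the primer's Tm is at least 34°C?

First 11 bases: AAGCCTGTTCA → Tm = 32°C (< 34°C)
First 12 bases: AAGCCTGTTCAA → Tm = 34°C (≥ 34°C)
Since every base adds ≥2°C, Tm only increases with n, so the threshold is first crossed at n = 12.

n = 12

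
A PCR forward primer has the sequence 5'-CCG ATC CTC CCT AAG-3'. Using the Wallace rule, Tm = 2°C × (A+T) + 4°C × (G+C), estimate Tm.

48°C

Counting bases: T=3, A=3, C=7, G=2
A+T = 6, G+C = 9
Tm = 2×6 + 4×9 = 48°C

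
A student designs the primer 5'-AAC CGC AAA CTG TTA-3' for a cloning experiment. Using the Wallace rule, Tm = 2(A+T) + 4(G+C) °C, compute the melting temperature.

Base counts: A=6, T=3, G=2, C=4
AT pairs contribute 9, GC pairs contribute 6.
Tm = 4·6 + 2·9 = 24 + 18 = 42°C

42°C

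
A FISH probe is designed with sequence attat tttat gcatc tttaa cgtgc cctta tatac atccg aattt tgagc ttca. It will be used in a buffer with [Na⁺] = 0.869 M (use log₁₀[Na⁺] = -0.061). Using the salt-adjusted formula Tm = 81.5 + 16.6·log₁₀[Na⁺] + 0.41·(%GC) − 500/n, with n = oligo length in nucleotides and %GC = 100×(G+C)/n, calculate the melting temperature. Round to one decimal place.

84.1°C

Length n = 54. C=11, G=6, A=14, T=23
G+C = 17, so %GC = 17/54 × 100 = 31.481%
Salt term: 16.6 × (-0.061) = -1.013
GC term: 0.41 × 31.481 = 12.907; length term: −500/54 = −9.259
Tm = 81.5 + (-1.013) + 12.907 − 9.259 = 84.135 → 84.1°C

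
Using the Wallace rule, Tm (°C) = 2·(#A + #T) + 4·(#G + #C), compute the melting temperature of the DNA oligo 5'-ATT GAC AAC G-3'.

28°C

T=2, C=2, A=4, G=2
A+T = 6, G+C = 4
Tm = 2×6 + 4×4 = 28°C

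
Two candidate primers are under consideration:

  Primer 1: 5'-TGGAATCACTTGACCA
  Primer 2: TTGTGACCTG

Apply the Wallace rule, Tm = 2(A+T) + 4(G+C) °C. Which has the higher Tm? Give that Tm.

Primer 1: A+T=9, G+C=7 → Tm = 2(9)+4(7) = 46°C
Primer 2: A+T=5, G+C=5 → Tm = 2(5)+4(5) = 30°C
46°C vs 30°C → primer 1 is higher.

Primer 1, 46°C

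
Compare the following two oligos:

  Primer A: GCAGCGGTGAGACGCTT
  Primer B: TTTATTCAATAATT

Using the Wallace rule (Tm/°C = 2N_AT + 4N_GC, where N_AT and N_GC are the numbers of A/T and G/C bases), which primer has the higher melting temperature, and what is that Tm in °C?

Primer A: A+T=6, G+C=11 → Tm = 2(6)+4(11) = 56°C
Primer B: A+T=13, G+C=1 → Tm = 2(13)+4(1) = 30°C
56°C vs 30°C → primer A is higher.

Primer A, 56°C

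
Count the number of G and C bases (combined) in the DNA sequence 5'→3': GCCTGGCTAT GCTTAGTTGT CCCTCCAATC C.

A=4, G=6, C=11, T=10
Total G or C: 6 + 11 = 17

17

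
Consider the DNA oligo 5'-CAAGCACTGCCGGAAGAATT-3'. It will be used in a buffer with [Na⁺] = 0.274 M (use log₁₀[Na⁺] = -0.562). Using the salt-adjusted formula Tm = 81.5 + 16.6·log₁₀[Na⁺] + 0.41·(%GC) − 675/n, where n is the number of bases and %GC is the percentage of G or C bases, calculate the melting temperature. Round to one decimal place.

58.9°C

Length n = 20. T=3, A=7, G=5, C=5
G+C = 10, so %GC = 10/20 × 100 = 50%
Salt term: 16.6 × (-0.562) = -9.329
GC term: 0.41 × 50 = 20.5; length term: −675/20 = −33.75
Tm = 81.5 + (-9.329) + 20.5 − 33.75 = 58.921 → 58.9°C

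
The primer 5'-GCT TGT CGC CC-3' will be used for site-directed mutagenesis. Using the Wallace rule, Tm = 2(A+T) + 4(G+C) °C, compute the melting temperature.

G=3, T=3, C=5, A=0
A+T = 3, G+C = 8
Tm = 4·8 + 2·3 = 32 + 6 = 38°C

38°C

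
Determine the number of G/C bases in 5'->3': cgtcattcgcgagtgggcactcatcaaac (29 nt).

16

Base counts: C=9, A=7, G=7, T=6
Total G or C: 7 + 9 = 16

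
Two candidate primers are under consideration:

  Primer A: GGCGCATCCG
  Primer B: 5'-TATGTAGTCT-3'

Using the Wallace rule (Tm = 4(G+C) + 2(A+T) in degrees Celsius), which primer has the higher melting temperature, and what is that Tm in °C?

Primer A: A+T=2, G+C=8 → Tm = 2(2)+4(8) = 36°C
Primer B: A+T=7, G+C=3 → Tm = 2(7)+4(3) = 26°C
36°C vs 26°C → primer A is higher.

Primer A, 36°C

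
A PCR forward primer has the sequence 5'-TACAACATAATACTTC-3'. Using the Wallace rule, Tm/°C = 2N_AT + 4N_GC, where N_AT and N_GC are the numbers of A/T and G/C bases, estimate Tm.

40°C

Scanning the sequence gives G=0, C=4, T=5, A=7.
AT pairs contribute 12, GC pairs contribute 4.
Tm = 2×12 + 4×4 = 40°C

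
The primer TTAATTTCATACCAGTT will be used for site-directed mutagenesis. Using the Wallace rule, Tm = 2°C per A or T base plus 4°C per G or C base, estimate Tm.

Counting bases: A=5, C=3, G=1, T=8
A+T = 13, G+C = 4
Tm = 2×13 + 4×4 = 42°C

42°C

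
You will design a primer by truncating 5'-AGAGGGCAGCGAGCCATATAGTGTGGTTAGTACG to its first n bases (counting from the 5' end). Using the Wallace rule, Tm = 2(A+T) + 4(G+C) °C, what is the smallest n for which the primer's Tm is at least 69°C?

n = 23

First 22 bases: AGAGGGCAGCGAGCCATATAGT → Tm = 68°C (< 69°C)
First 23 bases: AGAGGGCAGCGAGCCATATAGTG → Tm = 72°C (≥ 69°C)
Since every base adds ≥2°C, Tm only increases with n, so the threshold is first crossed at n = 23.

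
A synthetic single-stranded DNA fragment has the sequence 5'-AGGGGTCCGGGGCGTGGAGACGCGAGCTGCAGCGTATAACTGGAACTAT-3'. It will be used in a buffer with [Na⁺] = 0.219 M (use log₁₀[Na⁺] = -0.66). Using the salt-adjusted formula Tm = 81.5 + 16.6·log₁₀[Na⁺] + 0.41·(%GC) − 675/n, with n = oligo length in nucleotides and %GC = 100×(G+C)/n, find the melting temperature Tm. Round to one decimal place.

Length n = 49. T=8, A=11, C=10, G=20
G+C = 30, so %GC = 30/49 × 100 = 61.224%
Salt term: 16.6 × (-0.66) = -10.956
GC term: 0.41 × 61.224 = 25.102; length term: −675/49 = −13.776
Tm = 81.5 + (-10.956) + 25.102 − 13.776 = 81.87 → 81.9°C

81.9°C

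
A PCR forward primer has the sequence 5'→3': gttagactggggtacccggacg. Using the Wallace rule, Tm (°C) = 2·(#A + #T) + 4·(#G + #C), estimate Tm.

72°C

Scanning the sequence gives G=9, T=4, C=5, A=4.
A+T = 8, G+C = 14
Tm = 2×8 + 4×14 = 72°C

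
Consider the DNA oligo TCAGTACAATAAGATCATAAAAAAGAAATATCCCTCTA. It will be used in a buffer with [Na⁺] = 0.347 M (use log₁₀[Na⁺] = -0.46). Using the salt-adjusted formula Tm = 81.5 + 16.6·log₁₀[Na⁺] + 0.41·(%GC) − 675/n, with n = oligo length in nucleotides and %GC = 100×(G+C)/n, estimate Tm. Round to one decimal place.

Length n = 38. Base counts: T=9, C=7, A=19, G=3
G+C = 10, so %GC = 10/38 × 100 = 26.316%
Salt term: 16.6 × (-0.46) = -7.636
GC term: 0.41 × 26.316 = 10.79; length term: −675/38 = −17.763
Tm = 81.5 + (-7.636) + 10.79 − 17.763 = 66.891 → 66.9°C

66.9°C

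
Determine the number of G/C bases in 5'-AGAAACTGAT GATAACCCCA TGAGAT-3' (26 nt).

A=11, G=5, C=5, T=5
G+C = 5 + 5 = 10

10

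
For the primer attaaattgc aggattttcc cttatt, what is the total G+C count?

7

G=3, A=7, T=12, C=4
Total G or C: 3 + 4 = 7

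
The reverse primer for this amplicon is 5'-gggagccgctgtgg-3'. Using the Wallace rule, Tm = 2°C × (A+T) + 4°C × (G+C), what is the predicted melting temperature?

50°C

Scanning the sequence gives C=3, G=8, T=2, A=1.
So N_AT = 3 and N_GC = 11.
Tm = 2×3 + 4×11 = 50°C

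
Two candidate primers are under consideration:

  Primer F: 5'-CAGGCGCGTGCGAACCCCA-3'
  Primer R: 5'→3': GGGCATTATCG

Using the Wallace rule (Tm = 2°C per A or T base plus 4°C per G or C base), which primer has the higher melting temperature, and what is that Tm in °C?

Primer F: A+T=5, G+C=14 → Tm = 2(5)+4(14) = 66°C
Primer R: A+T=5, G+C=6 → Tm = 2(5)+4(6) = 34°C
66°C vs 34°C → primer F is higher.

Primer F, 66°C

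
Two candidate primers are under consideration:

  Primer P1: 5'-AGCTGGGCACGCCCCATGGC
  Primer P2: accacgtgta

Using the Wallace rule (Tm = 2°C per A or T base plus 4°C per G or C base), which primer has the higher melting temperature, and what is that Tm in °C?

Primer P1, 70°C

Primer P1: A+T=5, G+C=15 → Tm = 2(5)+4(15) = 70°C
Primer P2: A+T=5, G+C=5 → Tm = 2(5)+4(5) = 30°C
70°C vs 30°C → primer P1 is higher.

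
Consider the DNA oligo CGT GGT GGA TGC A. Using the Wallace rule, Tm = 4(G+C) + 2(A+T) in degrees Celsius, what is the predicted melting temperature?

Scanning the sequence gives C=2, T=3, G=6, A=2.
A+T = 5, G+C = 8
Tm = 2×5 + 4×8 = 42°C

42°C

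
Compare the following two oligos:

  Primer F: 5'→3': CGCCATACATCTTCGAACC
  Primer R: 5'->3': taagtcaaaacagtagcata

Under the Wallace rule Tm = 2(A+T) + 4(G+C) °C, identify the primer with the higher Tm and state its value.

Primer F: A+T=9, G+C=10 → Tm = 2(9)+4(10) = 58°C
Primer R: A+T=14, G+C=6 → Tm = 2(14)+4(6) = 52°C
58°C vs 52°C → primer F is higher.

Primer F, 58°C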